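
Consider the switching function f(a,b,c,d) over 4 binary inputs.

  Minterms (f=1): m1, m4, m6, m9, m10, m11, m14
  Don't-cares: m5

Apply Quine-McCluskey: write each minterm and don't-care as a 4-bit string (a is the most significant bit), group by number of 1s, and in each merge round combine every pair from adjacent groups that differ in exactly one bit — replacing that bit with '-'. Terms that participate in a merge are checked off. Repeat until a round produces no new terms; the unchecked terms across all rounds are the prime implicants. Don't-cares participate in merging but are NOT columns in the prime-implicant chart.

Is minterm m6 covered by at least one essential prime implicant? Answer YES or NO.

NO

[col 0] 0001*, 0100*, 0101*, 0110*, 1001*, 1010*, 1011*, 1110*
[col 1] -001, -110, 0-01, 01-0, 010-, 1-10, 10-1, 101-
Prime implicants: -001, -110, 0-01, 01-0, 010-, 1-10, 10-1, 101-
PI chart (minterm → PIs covering it):
  1 | -001,0-01
  4 | 01-0,010-
  6 | -110,01-0
  9 | -001,10-1
  10 | 1-10,101-
  11 | 10-1,101-
  14 | -110,1-10
(no essential prime implicants)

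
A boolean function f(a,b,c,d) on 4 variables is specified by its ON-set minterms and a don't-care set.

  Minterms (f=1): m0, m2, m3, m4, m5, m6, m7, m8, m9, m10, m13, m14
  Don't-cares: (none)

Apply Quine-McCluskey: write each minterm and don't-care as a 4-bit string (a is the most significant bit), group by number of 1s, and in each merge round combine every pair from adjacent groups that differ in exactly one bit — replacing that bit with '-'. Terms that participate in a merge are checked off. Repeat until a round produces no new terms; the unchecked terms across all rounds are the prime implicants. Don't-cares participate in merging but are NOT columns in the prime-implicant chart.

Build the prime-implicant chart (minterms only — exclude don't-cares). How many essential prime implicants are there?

size-2^0 implicants → 0000(✓)  0010(✓)  0011(✓)  0100(✓)  0101(✓)  0110(✓)  0111(✓)  1000(✓)  1001(✓)  1010(✓)  1101(✓)  1110(✓)
size-2^1 implicants → -000(✓)  -010(✓)  -101  -110(✓)  0-00(✓)  0-10(✓)  0-11(✓)  00-0(✓)  001-(✓)  01-0(✓)  01-1(✓)  010-(✓)  011-(✓)  1-01  1-10(✓)  10-0(✓)  100-
size-2^2 implicants → --10  -0-0  0--0  0-1-  01--
Unchecked terms (primes): --10, -0-0, -101, 0--0, 0-1-, 01--, 1-01, 100-
Minterm coverage:
  m0 ⊆ -0-0,0--0
  m2 ⊆ --10,-0-0,0--0,0-1-
  m3 ⊆ 0-1- [E]
  m4 ⊆ 0--0,01--
  m5 ⊆ -101,01--
  m6 ⊆ --10,0--0,0-1-,01--
  m7 ⊆ 0-1-,01--
  m8 ⊆ -0-0,100-
  m9 ⊆ 1-01,100-
  m10 ⊆ --10,-0-0
  m13 ⊆ -101,1-01
  m14 ⊆ --10 [E]
E = {--10, 0-1-}

2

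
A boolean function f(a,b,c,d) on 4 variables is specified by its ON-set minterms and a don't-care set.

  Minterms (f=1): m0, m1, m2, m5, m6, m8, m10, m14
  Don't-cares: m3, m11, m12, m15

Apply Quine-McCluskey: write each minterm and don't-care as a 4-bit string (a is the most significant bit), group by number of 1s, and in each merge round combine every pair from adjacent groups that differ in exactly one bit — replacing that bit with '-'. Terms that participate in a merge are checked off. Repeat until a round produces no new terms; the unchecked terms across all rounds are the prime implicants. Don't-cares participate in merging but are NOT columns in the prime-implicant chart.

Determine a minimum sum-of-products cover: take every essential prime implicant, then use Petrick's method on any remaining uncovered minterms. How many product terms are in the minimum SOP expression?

3

size-2^0 implicants → 0000(✓)  0001(✓)  0010(✓)  0011(✓)  0101(✓)  0110(✓)  1000(✓)  1010(✓)  1011(✓)  1100(✓)  1110(✓)  1111(✓)
size-2^1 implicants → -000(✓)  -010(✓)  -011(✓)  -110(✓)  0-01  0-10(✓)  00-0(✓)  00-1(✓)  000-(✓)  001-(✓)  1-00(✓)  1-10(✓)  1-11(✓)  10-0(✓)  101-(✓)  11-0(✓)  111-(✓)
size-2^2 implicants → --10  -0-0  -01-  00--  1--0  1-1-
Unchecked terms (primes): --10, -0-0, -01-, 0-01, 00--, 1--0, 1-1-
Minterm coverage:
  m0 ⊆ -0-0,00--
  m1 ⊆ 0-01,00--
  m2 ⊆ --10,-0-0,-01-,00--
  m5 ⊆ 0-01 [E]
  m6 ⊆ --10 [E]
  m8 ⊆ -0-0,1--0
  m10 ⊆ --10,-0-0,-01-,1--0,1-1-
  m14 ⊆ --10,1--0,1-1-
E = {--10, 0-01}
Petrick residual → -0-0
Cover = cd' + b'd' + a'c'd  |cover|=3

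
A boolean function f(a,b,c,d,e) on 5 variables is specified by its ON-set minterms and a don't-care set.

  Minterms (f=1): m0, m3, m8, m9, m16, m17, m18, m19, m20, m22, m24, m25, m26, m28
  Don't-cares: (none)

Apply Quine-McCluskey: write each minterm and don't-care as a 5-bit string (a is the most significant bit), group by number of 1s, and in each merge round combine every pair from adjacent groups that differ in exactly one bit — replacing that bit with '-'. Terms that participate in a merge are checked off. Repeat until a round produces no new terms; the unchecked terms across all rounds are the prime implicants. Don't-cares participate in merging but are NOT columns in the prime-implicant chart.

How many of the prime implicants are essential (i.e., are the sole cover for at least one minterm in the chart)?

Round 0: 00000✓ 00011✓ 01000✓ 01001✓ 10000✓ 10001✓ 10010✓ 10011✓ 10100✓ 10110✓ 11000✓ 11001✓ 11010✓ 11100✓
Round 1: -0000✓ -0011 -1000✓ -1001✓ 0-000✓ 0100-✓ 1-000✓ 1-001✓ 1-010✓ 1-100✓ 10-00✓ 10-10✓ 100-0✓ 100-1✓ 1000-✓ 1001-✓ 101-0✓ 11-00✓ 110-0✓ 1100-✓
Round 2: --000 -100- 1--00 1-0-0 1-00- 10--0 100--
PIs = {--000, -0011, -100-, 1--00, 1-0-0, 1-00-, 10--0, 100--}
Coverage chart:
  m0: --000 ←essential
  m3: -0011 ←essential
  m8: --000,-100-
  m9: -100- ←essential
  m16: --000,1--00,1-0-0,1-00-,10--0,100--
  m17: 1-00-,100--
  m18: 1-0-0,10--0,100--
  m19: -0011,100--
  m20: 1--00,10--0
  m22: 10--0 ←essential
  m24: --000,-100-,1--00,1-0-0,1-00-
  m25: -100-,1-00-
  m26: 1-0-0 ←essential
  m28: 1--00 ←essential
Essential: --000, -0011, -100-, 1--00, 1-0-0, 10--0

6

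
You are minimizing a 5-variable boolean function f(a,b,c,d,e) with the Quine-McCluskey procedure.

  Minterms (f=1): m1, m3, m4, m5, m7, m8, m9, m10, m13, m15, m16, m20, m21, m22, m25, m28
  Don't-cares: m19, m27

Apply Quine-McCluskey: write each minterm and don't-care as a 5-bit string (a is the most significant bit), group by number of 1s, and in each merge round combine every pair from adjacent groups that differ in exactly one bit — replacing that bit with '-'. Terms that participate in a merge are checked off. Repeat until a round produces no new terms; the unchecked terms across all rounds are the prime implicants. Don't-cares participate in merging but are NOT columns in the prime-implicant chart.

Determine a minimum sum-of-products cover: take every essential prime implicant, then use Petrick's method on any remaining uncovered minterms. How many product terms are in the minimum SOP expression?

8

[col 0] 00001*, 00011*, 00100*, 00101*, 00111*, 01000*, 01001*, 01010*, 01101*, 01111*, 10000*, 10011*, 10100*, 10101*, 10110*, 11001*, 11011*, 11100*
[col 1] -0011, -0100*, -0101*, -1001, 0-001*, 0-101*, 0-111*, 00-01*, 00-11*, 000-1*, 001-1*, 0010-*, 01-01*, 010-0, 0100-, 011-1*, 1-011, 1-100, 10-00, 101-0, 1010-*, 110-1
[col 2] -010-, 0--01, 0-1-1, 00--1
Prime implicants: -0011, -010-, -1001, 0--01, 0-1-1, 00--1, 010-0, 0100-, 1-011, 1-100, 10-00, 101-0, 110-1
PI chart (minterm → PIs covering it):
  1 | 0--01,00--1
  3 | -0011,00--1
  4 | -010-  (sole → essential)
  5 | -010-,0--01,0-1-1,00--1
  7 | 0-1-1,00--1
  8 | 010-0,0100-
  9 | -1001,0--01,0100-
  10 | 010-0  (sole → essential)
  13 | 0--01,0-1-1
  15 | 0-1-1  (sole → essential)
  16 | 10-00  (sole → essential)
  20 | -010-,1-100,10-00,101-0
  21 | -010-  (sole → essential)
  22 | 101-0  (sole → essential)
  25 | -1001,110-1
  28 | 1-100  (sole → essential)
Essential prime implicants: -010-, 0-1-1, 010-0, 1-100, 10-00, 101-0
Petrick residual → -1001, 00--1
Minimum SOP uses 8 PIs: b'cd' + bc'd'e + a'ce + a'b'e + a'bc'e' + acd'e' + ab'd'e' + ab'ce'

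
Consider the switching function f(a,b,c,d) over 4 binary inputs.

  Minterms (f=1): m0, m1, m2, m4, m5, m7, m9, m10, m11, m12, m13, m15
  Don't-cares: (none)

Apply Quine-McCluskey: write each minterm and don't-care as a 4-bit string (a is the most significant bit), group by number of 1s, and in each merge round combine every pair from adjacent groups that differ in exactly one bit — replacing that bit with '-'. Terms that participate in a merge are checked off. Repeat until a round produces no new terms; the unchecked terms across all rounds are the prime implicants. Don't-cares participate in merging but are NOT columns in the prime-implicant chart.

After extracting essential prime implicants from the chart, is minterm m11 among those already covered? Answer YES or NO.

NO

[col 0] 0000*, 0001*, 0010*, 0100*, 0101*, 0111*, 1001*, 1010*, 1011*, 1100*, 1101*, 1111*
[col 1] -001*, -010, -100*, -101*, -111*, 0-00*, 0-01*, 00-0, 000-*, 01-1*, 010-*, 1-01*, 1-11*, 10-1*, 101-, 11-1*, 110-*
[col 2] --01, -1-1, -10-, 0-0-, 1--1
Prime implicants: --01, -010, -1-1, -10-, 0-0-, 00-0, 1--1, 101-
PI chart (minterm → PIs covering it):
  0 | 0-0-,00-0
  1 | --01,0-0-
  2 | -010,00-0
  4 | -10-,0-0-
  5 | --01,-1-1,-10-,0-0-
  7 | -1-1  (sole → essential)
  9 | --01,1--1
  10 | -010,101-
  11 | 1--1,101-
  12 | -10-  (sole → essential)
  13 | --01,-1-1,-10-,1--1
  15 | -1-1,1--1
Essential prime implicants: -1-1, -10-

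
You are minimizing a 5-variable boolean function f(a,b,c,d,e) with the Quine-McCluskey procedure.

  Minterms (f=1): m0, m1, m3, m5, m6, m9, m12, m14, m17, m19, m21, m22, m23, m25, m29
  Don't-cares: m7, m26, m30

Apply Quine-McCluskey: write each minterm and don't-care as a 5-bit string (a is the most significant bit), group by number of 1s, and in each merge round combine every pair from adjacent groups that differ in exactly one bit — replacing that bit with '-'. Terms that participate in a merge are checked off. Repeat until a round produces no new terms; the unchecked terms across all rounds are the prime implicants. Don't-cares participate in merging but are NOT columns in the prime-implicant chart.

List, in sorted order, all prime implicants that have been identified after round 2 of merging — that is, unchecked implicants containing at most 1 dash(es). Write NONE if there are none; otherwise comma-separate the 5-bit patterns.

[col 0] 00000*, 00001*, 00011*, 00101*, 00110*, 00111*, 01001*, 01100*, 01110*, 10001*, 10011*, 10101*, 10110*, 10111*, 11001*, 11010*, 11101*, 11110*
[col 1] -0001*, -0011*, -0101*, -0110*, -0111*, -1001*, -1110*, 0-001*, 0-110*, 00-01*, 00-11*, 000-1*, 0000-, 001-1*, 0011-*, 011-0, 1-001*, 1-101*, 1-110*, 10-01*, 10-11*, 100-1*, 101-1*, 1011-*, 11-01*, 11-10
[col 2] --001, --110, -0-01*, -0-11*, -00-1*, -01-1*, -011-, 00--1*, 1--01, 10--1*
[col 3] -0--1
Prime implicants: --001, --110, -0--1, -011-, 0000-, 011-0, 1--01, 11-10

0000-, 011-0, 11-10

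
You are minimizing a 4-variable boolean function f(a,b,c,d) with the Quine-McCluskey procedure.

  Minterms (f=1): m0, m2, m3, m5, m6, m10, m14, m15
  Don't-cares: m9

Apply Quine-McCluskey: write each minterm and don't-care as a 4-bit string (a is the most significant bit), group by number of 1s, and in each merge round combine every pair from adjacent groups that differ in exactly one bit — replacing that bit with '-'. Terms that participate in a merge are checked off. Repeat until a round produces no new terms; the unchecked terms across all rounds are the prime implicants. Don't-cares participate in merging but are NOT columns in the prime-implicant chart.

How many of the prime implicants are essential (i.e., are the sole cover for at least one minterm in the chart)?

5

size-2^0 implicants → 0000(✓)  0010(✓)  0011(✓)  0101  0110(✓)  1001  1010(✓)  1110(✓)  1111(✓)
size-2^1 implicants → -010(✓)  -110(✓)  0-10(✓)  00-0  001-  1-10(✓)  111-
size-2^2 implicants → --10
Unchecked terms (primes): --10, 00-0, 001-, 0101, 1001, 111-
Minterm coverage:
  m0 ⊆ 00-0 [E]
  m2 ⊆ --10,00-0,001-
  m3 ⊆ 001- [E]
  m5 ⊆ 0101 [E]
  m6 ⊆ --10 [E]
  m10 ⊆ --10 [E]
  m14 ⊆ --10,111-
  m15 ⊆ 111- [E]
E = {--10, 00-0, 001-, 0101, 111-}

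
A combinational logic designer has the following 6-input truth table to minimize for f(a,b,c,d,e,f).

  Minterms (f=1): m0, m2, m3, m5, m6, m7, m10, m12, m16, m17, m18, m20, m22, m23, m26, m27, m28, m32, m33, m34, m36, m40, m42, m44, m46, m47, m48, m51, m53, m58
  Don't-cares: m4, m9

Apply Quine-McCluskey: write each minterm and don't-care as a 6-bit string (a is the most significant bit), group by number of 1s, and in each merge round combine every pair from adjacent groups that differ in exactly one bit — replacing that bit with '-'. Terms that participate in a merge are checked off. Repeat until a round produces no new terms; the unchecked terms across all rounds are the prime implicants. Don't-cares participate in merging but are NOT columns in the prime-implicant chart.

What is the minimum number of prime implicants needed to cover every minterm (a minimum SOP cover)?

15

[col 0] 000000*, 000010*, 000011*, 000100*, 000101*, 000110*, 000111*, 001001, 001010*, 001100*, 010000*, 010001*, 010010*, 010100*, 010110*, 010111*, 011010*, 011011*, 011100*, 100000*, 100001*, 100010*, 100100*, 101000*, 101010*, 101100*, 101110*, 101111*, 110000*, 110011, 110101, 111010*
[col 1] -00000*, -00010*, -00100*, -01010*, -01100*, -10000*, -11010*, 0-0000*, 0-0010*, 0-0100*, 0-0110*, 0-0111*, 0-1010*, 0-1100*, 00-010*, 00-100*, 000-00*, 000-10*, 000-11*, 0000-0*, 00001-*, 0001-0*, 0001-1*, 00010-*, 00011-*, 01-010*, 01-100*, 010-00*, 010-10*, 0100-0*, 01000-, 0101-0*, 01011-*, 01101-, 1-0000*, 1-1010*, 10-000*, 10-010*, 10-100*, 100-00*, 1000-0*, 10000-, 101-00*, 101-10*, 1010-0*, 1011-0*, 10111-
[col 2] --0000, --1010, -0-010, -0-100, -00-00, -000-0, 0--010, 0--100, 0-0-00*, 0-0-10*, 0-00-0*, 0-01-0*, 0-011-, 000--0*, 000-1-, 0001--, 010--0*, 10--00, 10-0-0, 101--0
[col 3] 0-0--0
Prime implicants: --0000, --1010, -0-010, -0-100, -00-00, -000-0, 0--010, 0--100, 0-0--0, 0-011-, 000-1-, 0001--, 001001, 01000-, 01101-, 10--00, 10-0-0, 10000-, 101--0, 10111-, 110011, 110101
PI chart (minterm → PIs covering it):
  0 | --0000,-00-00,-000-0,0-0--0
  2 | -0-010,-000-0,0--010,0-0--0,000-1-
  3 | 000-1-  (sole → essential)
  5 | 0001--  (sole → essential)
  6 | 0-0--0,0-011-,000-1-,0001--
  7 | 0-011-,000-1-,0001--
  10 | --1010,-0-010,0--010
  12 | -0-100,0--100
  16 | --0000,0-0--0,01000-
  17 | 01000-  (sole → essential)
  18 | 0--010,0-0--0
  20 | 0--100,0-0--0
  22 | 0-0--0,0-011-
  23 | 0-011-  (sole → essential)
  26 | --1010,0--010,01101-
  27 | 01101-  (sole → essential)
  28 | 0--100  (sole → essential)
  32 | --0000,-00-00,-000-0,10--00,10-0-0,10000-
  33 | 10000-  (sole → essential)
  34 | -0-010,-000-0,10-0-0
  36 | -0-100,-00-00,10--00
  40 | 10--00,10-0-0,101--0
  42 | --1010,-0-010,10-0-0,101--0
  44 | -0-100,10--00,101--0
  46 | 101--0,10111-
  47 | 10111-  (sole → essential)
  48 | --0000  (sole → essential)
  51 | 110011  (sole → essential)
  53 | 110101  (sole → essential)
  58 | --1010  (sole → essential)
Essential prime implicants: --0000, --1010, 0--100, 0-011-, 000-1-, 0001--, 01000-, 01101-, 10000-, 10111-, 110011, 110101
Petrick residual → -0-010, 0--010, 10--00
Minimum SOP uses 15 PIs: c'd'e'f' + cd'ef' + b'd'ef' + a'd'ef' + a'de'f' + a'c'de + a'b'c'e + a'b'c'd + a'bc'd'e' + a'bcd'e + ab'e'f' + ab'c'd'e' + ab'cde + abc'd'ef + abc'de'f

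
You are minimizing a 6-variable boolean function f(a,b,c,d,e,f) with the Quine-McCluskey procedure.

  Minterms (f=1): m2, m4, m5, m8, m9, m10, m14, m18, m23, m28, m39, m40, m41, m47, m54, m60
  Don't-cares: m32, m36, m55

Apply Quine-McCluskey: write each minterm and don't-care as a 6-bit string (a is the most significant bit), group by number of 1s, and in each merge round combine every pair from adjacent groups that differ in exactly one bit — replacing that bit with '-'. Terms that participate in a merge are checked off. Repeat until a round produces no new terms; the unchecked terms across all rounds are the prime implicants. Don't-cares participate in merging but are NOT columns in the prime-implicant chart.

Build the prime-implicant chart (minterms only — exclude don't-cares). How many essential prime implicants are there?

Round 0: 000010✓ 000100✓ 000101✓ 001000✓ 001001✓ 001010✓ 001110✓ 010010✓ 010111✓ 011100✓ 100000✓ 100100✓ 100111✓ 101000✓ 101001✓ 101111✓ 110110✓ 110111✓ 111100✓
Round 1: -00100 -01000✓ -01001✓ -10111 -11100 0-0010 00-010 00010- 001-10 0010-0 00100-✓ 1-0111 10-000 10-111 100-00 10100-✓ 11011-
Round 2: -0100-
PIs = {-00100, -0100-, -10111, -11100, 0-0010, 00-010, 00010-, 001-10, 0010-0, 1-0111, 10-000, 10-111, 100-00, 11011-}
Coverage chart:
  m2: 0-0010,00-010
  m4: -00100,00010-
  m5: 00010- ←essential
  m8: -0100-,0010-0
  m9: -0100- ←essential
  m10: 00-010,001-10,0010-0
  m14: 001-10 ←essential
  m18: 0-0010 ←essential
  m23: -10111 ←essential
  m28: -11100 ←essential
  m39: 1-0111,10-111
  m40: -0100-,10-000
  m41: -0100- ←essential
  m47: 10-111 ←essential
  m54: 11011- ←essential
  m60: -11100 ←essential
Essential: -0100-, -10111, -11100, 0-0010, 00010-, 001-10, 10-111, 11011-

8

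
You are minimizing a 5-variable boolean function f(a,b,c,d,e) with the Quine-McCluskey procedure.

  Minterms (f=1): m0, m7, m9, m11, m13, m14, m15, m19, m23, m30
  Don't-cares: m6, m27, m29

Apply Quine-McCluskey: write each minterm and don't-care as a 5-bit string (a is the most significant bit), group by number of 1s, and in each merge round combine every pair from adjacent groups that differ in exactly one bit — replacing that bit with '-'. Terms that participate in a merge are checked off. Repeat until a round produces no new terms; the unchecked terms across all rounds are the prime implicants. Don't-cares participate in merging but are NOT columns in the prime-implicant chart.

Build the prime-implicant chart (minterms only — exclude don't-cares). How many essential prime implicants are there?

[col 0] 00000, 00110*, 00111*, 01001*, 01011*, 01101*, 01110*, 01111*, 10011*, 10111*, 11011*, 11101*, 11110*
[col 1] -0111, -1011, -1101, -1110, 0-110*, 0-111*, 0011-*, 01-01*, 01-11*, 010-1*, 011-1*, 0111-*, 1-011, 10-11
[col 2] 0-11-, 01--1
Prime implicants: -0111, -1011, -1101, -1110, 0-11-, 00000, 01--1, 1-011, 10-11
PI chart (minterm → PIs covering it):
  0 | 00000  (sole → essential)
  7 | -0111,0-11-
  9 | 01--1  (sole → essential)
  11 | -1011,01--1
  13 | -1101,01--1
  14 | -1110,0-11-
  15 | 0-11-,01--1
  19 | 1-011,10-11
  23 | -0111,10-11
  30 | -1110  (sole → essential)
Essential prime implicants: -1110, 00000, 01--1

3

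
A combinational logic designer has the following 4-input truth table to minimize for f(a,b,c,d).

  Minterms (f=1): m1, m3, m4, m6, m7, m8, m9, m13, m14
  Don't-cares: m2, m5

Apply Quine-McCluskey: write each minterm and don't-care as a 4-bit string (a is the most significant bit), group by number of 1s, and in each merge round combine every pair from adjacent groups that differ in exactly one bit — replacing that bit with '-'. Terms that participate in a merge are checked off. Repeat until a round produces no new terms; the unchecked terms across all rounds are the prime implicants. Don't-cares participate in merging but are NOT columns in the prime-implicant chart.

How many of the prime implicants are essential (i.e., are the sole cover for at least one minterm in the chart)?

4

size-2^0 implicants → 0001(✓)  0010(✓)  0011(✓)  0100(✓)  0101(✓)  0110(✓)  0111(✓)  1000(✓)  1001(✓)  1101(✓)  1110(✓)
size-2^1 implicants → -001(✓)  -101(✓)  -110  0-01(✓)  0-10(✓)  0-11(✓)  00-1(✓)  001-(✓)  01-0(✓)  01-1(✓)  010-(✓)  011-(✓)  1-01(✓)  100-
size-2^2 implicants → --01  0--1  0-1-  01--
Unchecked terms (primes): --01, -110, 0--1, 0-1-, 01--, 100-
Minterm coverage:
  m1 ⊆ --01,0--1
  m3 ⊆ 0--1,0-1-
  m4 ⊆ 01-- [E]
  m6 ⊆ -110,0-1-,01--
  m7 ⊆ 0--1,0-1-,01--
  m8 ⊆ 100- [E]
  m9 ⊆ --01,100-
  m13 ⊆ --01 [E]
  m14 ⊆ -110 [E]
E = {--01, -110, 01--, 100-}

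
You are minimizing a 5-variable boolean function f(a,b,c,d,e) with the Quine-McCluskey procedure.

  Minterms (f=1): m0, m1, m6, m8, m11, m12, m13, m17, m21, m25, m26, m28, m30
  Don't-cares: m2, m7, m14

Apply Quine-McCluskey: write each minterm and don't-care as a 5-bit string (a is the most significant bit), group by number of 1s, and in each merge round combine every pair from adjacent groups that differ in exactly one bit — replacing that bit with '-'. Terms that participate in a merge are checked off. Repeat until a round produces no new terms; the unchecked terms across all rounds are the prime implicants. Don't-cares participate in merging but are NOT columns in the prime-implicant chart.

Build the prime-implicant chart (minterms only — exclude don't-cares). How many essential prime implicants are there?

[col 0] 00000*, 00001*, 00010*, 00110*, 00111*, 01000*, 01011, 01100*, 01101*, 01110*, 10001*, 10101*, 11001*, 11010*, 11100*, 11110*
[col 1] -0001, -1100*, -1110*, 0-000, 0-110, 00-10, 000-0, 0000-, 0011-, 01-00, 011-0*, 0110-, 1-001, 10-01, 11-10, 111-0*
[col 2] -11-0
Prime implicants: -0001, -11-0, 0-000, 0-110, 00-10, 000-0, 0000-, 0011-, 01-00, 01011, 0110-, 1-001, 10-01, 11-10
PI chart (minterm → PIs covering it):
  0 | 0-000,000-0,0000-
  1 | -0001,0000-
  6 | 0-110,00-10,0011-
  8 | 0-000,01-00
  11 | 01011  (sole → essential)
  12 | -11-0,01-00,0110-
  13 | 0110-  (sole → essential)
  17 | -0001,1-001,10-01
  21 | 10-01  (sole → essential)
  25 | 1-001  (sole → essential)
  26 | 11-10  (sole → essential)
  28 | -11-0  (sole → essential)
  30 | -11-0,11-10
Essential prime implicants: -11-0, 01011, 0110-, 1-001, 10-01, 11-10

6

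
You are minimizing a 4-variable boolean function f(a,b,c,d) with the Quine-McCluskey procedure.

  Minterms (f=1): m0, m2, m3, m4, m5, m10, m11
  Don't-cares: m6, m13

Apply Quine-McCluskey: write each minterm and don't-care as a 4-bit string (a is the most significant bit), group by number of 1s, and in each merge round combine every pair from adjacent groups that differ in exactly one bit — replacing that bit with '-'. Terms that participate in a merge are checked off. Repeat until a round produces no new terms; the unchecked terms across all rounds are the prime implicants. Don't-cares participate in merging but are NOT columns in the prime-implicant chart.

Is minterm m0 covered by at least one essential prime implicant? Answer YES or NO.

YES

size-2^0 implicants → 0000(✓)  0010(✓)  0011(✓)  0100(✓)  0101(✓)  0110(✓)  1010(✓)  1011(✓)  1101(✓)
size-2^1 implicants → -010(✓)  -011(✓)  -101  0-00(✓)  0-10(✓)  00-0(✓)  001-(✓)  01-0(✓)  010-  101-(✓)
size-2^2 implicants → -01-  0--0
Unchecked terms (primes): -01-, -101, 0--0, 010-
Minterm coverage:
  m0 ⊆ 0--0 [E]
  m2 ⊆ -01-,0--0
  m3 ⊆ -01- [E]
  m4 ⊆ 0--0,010-
  m5 ⊆ -101,010-
  m10 ⊆ -01- [E]
  m11 ⊆ -01- [E]
E = {-01-, 0--0}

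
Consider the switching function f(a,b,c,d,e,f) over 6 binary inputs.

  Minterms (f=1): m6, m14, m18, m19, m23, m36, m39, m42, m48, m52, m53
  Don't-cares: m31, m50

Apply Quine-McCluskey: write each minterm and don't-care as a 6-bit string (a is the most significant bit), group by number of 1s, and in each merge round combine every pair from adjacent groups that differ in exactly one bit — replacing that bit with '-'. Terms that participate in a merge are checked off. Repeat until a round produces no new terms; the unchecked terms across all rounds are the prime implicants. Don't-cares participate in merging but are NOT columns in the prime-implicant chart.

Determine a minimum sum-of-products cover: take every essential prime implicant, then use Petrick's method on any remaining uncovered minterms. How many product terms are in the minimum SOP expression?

8

size-2^0 implicants → 000110(✓)  001110(✓)  010010(✓)  010011(✓)  010111(✓)  011111(✓)  100100(✓)  100111  101010  110000(✓)  110010(✓)  110100(✓)  110101(✓)
size-2^1 implicants → -10010  00-110  01-111  010-11  01001-  1-0100  110-00  1100-0  11010-
Unchecked terms (primes): -10010, 00-110, 01-111, 010-11, 01001-, 1-0100, 100111, 101010, 110-00, 1100-0, 11010-
Minterm coverage:
  m6 ⊆ 00-110 [E]
  m14 ⊆ 00-110 [E]
  m18 ⊆ -10010,01001-
  m19 ⊆ 010-11,01001-
  m23 ⊆ 01-111,010-11
  m36 ⊆ 1-0100 [E]
  m39 ⊆ 100111 [E]
  m42 ⊆ 101010 [E]
  m48 ⊆ 110-00,1100-0
  m52 ⊆ 1-0100,110-00,11010-
  m53 ⊆ 11010- [E]
E = {00-110, 1-0100, 100111, 101010, 11010-}
Petrick residual → -10010, 010-11, 110-00
Cover = bc'd'ef' + a'b'def' + a'bc'ef + ac'de'f' + ab'c'def + ab'cd'ef' + abc'e'f' + abc'de'  |cover|=8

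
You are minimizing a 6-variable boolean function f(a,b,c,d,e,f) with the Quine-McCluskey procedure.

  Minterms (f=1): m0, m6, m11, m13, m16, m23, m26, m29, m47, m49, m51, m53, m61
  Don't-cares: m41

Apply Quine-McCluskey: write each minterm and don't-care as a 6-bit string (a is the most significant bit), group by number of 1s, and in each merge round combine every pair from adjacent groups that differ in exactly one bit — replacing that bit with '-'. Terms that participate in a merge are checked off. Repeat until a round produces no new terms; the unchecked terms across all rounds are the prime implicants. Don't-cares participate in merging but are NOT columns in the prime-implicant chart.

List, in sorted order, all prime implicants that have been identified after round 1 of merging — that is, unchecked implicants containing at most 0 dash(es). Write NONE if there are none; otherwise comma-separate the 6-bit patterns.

Round 0: 000000✓ 000110 001011 001101✓ 010000✓ 010111 011010 011101✓ 101001 101111 110001✓ 110011✓ 110101✓ 111101✓
Round 1: -11101 0-0000 0-1101 11-101 110-01 1100-1
PIs = {-11101, 0-0000, 0-1101, 000110, 001011, 010111, 011010, 101001, 101111, 11-101, 110-01, 1100-1}

000110, 001011, 010111, 011010, 101001, 101111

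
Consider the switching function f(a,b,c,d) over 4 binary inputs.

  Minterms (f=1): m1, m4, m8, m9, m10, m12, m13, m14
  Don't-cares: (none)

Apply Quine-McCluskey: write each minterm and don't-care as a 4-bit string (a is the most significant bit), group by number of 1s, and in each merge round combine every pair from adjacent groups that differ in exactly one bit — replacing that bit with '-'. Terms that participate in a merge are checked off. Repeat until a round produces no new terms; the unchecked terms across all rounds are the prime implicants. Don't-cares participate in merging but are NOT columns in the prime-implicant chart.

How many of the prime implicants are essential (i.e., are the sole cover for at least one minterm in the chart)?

[col 0] 0001*, 0100*, 1000*, 1001*, 1010*, 1100*, 1101*, 1110*
[col 1] -001, -100, 1-00*, 1-01*, 1-10*, 10-0*, 100-*, 11-0*, 110-*
[col 2] 1--0, 1-0-
Prime implicants: -001, -100, 1--0, 1-0-
PI chart (minterm → PIs covering it):
  1 | -001  (sole → essential)
  4 | -100  (sole → essential)
  8 | 1--0,1-0-
  9 | -001,1-0-
  10 | 1--0  (sole → essential)
  12 | -100,1--0,1-0-
  13 | 1-0-  (sole → essential)
  14 | 1--0  (sole → essential)
Essential prime implicants: -001, -100, 1--0, 1-0-

4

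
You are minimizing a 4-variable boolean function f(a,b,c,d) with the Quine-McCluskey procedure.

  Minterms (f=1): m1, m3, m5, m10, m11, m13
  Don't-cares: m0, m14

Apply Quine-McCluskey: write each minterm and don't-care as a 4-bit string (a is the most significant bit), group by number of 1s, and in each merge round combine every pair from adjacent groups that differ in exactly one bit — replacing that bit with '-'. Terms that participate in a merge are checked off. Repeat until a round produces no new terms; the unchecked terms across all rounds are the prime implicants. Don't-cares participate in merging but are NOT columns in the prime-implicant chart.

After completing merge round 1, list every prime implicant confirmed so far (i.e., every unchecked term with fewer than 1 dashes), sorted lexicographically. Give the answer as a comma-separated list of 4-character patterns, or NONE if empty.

Round 0: 0000✓ 0001✓ 0011✓ 0101✓ 1010✓ 1011✓ 1101✓ 1110✓
Round 1: -011 -101 0-01 00-1 000- 1-10 101-
PIs = {-011, -101, 0-01, 00-1, 000-, 1-10, 101-}

NONE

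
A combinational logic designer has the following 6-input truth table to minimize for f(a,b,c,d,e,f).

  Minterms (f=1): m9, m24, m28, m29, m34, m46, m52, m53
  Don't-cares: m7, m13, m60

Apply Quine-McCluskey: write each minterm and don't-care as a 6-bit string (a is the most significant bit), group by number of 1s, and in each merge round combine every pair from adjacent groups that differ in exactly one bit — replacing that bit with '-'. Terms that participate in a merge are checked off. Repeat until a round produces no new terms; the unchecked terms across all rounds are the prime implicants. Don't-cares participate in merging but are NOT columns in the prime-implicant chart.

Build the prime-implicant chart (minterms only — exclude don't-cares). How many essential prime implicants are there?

Round 0: 000111 001001✓ 001101✓ 011000✓ 011100✓ 011101✓ 100010 101110 110100✓ 110101✓ 111100✓
Round 1: -11100 0-1101 001-01 011-00 01110- 11-100 11010-
PIs = {-11100, 0-1101, 000111, 001-01, 011-00, 01110-, 100010, 101110, 11-100, 11010-}
Coverage chart:
  m9: 001-01 ←essential
  m24: 011-00 ←essential
  m28: -11100,011-00,01110-
  m29: 0-1101,01110-
  m34: 100010 ←essential
  m46: 101110 ←essential
  m52: 11-100,11010-
  m53: 11010- ←essential
Essential: 001-01, 011-00, 100010, 101110, 11010-

5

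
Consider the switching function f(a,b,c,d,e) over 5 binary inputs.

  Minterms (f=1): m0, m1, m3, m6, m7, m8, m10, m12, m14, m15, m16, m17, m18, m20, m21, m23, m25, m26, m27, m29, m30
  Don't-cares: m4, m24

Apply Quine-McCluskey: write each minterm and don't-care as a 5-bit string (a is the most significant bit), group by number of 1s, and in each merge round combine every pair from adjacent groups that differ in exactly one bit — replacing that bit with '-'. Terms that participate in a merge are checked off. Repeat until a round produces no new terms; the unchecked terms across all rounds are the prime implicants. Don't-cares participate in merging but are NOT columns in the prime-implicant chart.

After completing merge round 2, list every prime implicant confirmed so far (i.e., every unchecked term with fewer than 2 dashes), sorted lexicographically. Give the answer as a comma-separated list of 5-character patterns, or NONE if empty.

-0111, 00-11, 000-1, 101-1

Round 0: 00000✓ 00001✓ 00011✓ 00100✓ 00110✓ 00111✓ 01000✓ 01010✓ 01100✓ 01110✓ 01111✓ 10000✓ 10001✓ 10010✓ 10100✓ 10101✓ 10111✓ 11000✓ 11001✓ 11010✓ 11011✓ 11101✓ 11110✓
Round 1: -0000✓ -0001✓ -0100✓ -0111 -1000✓ -1010✓ -1110✓ 0-000✓ 0-100✓ 0-110✓ 0-111✓ 00-00✓ 00-11 000-1 0000-✓ 001-0✓ 0011-✓ 01-00✓ 01-10✓ 010-0✓ 011-0✓ 0111-✓ 1-000✓ 1-001✓ 1-010✓ 1-101✓ 10-00✓ 10-01✓ 100-0✓ 1000-✓ 101-1 1010-✓ 11-01✓ 11-10✓ 110-0✓ 110-1✓ 1100-✓ 1101-✓
Round 2: --000 -0-00 -000- -1-10 -10-0 0--00 0-1-0 0-11- 01--0 1--01 1-0-0 1-00- 10-0- 110--
PIs = {--000, -0-00, -000-, -0111, -1-10, -10-0, 0--00, 0-1-0, 0-11-, 00-11, 000-1, 01--0, 1--01, 1-0-0, 1-00-, 10-0-, 101-1, 110--}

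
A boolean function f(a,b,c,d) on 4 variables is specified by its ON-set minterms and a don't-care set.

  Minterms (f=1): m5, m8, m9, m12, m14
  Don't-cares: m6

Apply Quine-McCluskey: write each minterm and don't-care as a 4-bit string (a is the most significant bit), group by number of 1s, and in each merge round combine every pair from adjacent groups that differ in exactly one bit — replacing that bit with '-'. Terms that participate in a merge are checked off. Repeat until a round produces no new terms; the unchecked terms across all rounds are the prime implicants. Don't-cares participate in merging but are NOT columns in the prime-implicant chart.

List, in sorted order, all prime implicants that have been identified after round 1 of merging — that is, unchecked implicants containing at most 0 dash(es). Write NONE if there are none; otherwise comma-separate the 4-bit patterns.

size-2^0 implicants → 0101  0110(✓)  1000(✓)  1001(✓)  1100(✓)  1110(✓)
size-2^1 implicants → -110  1-00  100-  11-0
Unchecked terms (primes): -110, 0101, 1-00, 100-, 11-0

0101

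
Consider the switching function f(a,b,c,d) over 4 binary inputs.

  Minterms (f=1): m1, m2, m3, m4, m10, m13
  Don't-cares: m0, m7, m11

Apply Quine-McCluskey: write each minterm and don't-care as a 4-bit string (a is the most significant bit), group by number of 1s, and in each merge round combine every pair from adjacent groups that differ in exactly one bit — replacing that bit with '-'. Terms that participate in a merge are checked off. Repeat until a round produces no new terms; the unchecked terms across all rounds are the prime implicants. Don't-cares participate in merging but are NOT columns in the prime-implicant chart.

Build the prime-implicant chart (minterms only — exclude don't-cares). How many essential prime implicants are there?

4

[col 0] 0000*, 0001*, 0010*, 0011*, 0100*, 0111*, 1010*, 1011*, 1101
[col 1] -010*, -011*, 0-00, 0-11, 00-0*, 00-1*, 000-*, 001-*, 101-*
[col 2] -01-, 00--
Prime implicants: -01-, 0-00, 0-11, 00--, 1101
PI chart (minterm → PIs covering it):
  1 | 00--  (sole → essential)
  2 | -01-,00--
  3 | -01-,0-11,00--
  4 | 0-00  (sole → essential)
  10 | -01-  (sole → essential)
  13 | 1101  (sole → essential)
Essential prime implicants: -01-, 0-00, 00--, 1101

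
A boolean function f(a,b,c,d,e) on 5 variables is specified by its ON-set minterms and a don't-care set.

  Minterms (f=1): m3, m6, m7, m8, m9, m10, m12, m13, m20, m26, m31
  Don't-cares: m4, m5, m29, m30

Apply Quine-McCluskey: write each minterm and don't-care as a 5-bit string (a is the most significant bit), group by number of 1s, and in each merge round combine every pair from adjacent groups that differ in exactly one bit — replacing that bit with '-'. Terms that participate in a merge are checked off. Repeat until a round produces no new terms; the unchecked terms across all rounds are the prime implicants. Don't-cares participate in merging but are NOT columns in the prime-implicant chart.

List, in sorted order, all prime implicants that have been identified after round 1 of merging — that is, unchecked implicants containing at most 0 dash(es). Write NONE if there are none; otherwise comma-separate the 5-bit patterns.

NONE

size-2^0 implicants → 00011(✓)  00100(✓)  00101(✓)  00110(✓)  00111(✓)  01000(✓)  01001(✓)  01010(✓)  01100(✓)  01101(✓)  10100(✓)  11010(✓)  11101(✓)  11110(✓)  11111(✓)
size-2^1 implicants → -0100  -1010  -1101  0-100(✓)  0-101(✓)  00-11  001-0(✓)  001-1(✓)  0010-(✓)  0011-(✓)  01-00(✓)  01-01(✓)  010-0  0100-(✓)  0110-(✓)  11-10  111-1  1111-
size-2^2 implicants → 0-10-  001--  01-0-
Unchecked terms (primes): -0100, -1010, -1101, 0-10-, 00-11, 001--, 01-0-, 010-0, 11-10, 111-1, 1111-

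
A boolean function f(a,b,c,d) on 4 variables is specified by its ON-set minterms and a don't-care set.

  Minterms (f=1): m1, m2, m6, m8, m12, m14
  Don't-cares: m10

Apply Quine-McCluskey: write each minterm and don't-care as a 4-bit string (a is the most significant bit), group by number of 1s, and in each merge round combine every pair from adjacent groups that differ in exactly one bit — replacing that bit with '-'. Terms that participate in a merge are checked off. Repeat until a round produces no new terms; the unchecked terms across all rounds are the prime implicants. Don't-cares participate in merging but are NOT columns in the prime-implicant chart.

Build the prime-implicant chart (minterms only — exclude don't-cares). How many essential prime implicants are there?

3

size-2^0 implicants → 0001  0010(✓)  0110(✓)  1000(✓)  1010(✓)  1100(✓)  1110(✓)
size-2^1 implicants → -010(✓)  -110(✓)  0-10(✓)  1-00(✓)  1-10(✓)  10-0(✓)  11-0(✓)
size-2^2 implicants → --10  1--0
Unchecked terms (primes): --10, 0001, 1--0
Minterm coverage:
  m1 ⊆ 0001 [E]
  m2 ⊆ --10 [E]
  m6 ⊆ --10 [E]
  m8 ⊆ 1--0 [E]
  m12 ⊆ 1--0 [E]
  m14 ⊆ --10,1--0
E = {--10, 0001, 1--0}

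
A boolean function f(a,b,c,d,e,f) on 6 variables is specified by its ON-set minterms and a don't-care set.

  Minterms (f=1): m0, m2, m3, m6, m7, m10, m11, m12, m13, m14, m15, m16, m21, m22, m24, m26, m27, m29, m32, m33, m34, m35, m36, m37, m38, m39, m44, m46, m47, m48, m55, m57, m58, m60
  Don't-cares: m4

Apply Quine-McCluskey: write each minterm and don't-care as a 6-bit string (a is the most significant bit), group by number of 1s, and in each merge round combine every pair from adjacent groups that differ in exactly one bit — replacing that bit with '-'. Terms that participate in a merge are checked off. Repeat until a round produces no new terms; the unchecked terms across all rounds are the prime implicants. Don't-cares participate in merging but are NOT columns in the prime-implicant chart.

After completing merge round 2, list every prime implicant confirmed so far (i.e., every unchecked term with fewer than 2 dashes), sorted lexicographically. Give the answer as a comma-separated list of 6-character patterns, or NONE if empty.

-11010, 0-0110, 0-1101, 01-000, 01-101, 0110-0, 1-0111, 1-1100, 111001

[col 0] 000000*, 000010*, 000011*, 000100*, 000110*, 000111*, 001010*, 001011*, 001100*, 001101*, 001110*, 001111*, 010000*, 010101*, 010110*, 011000*, 011010*, 011011*, 011101*, 100000*, 100001*, 100010*, 100011*, 100100*, 100101*, 100110*, 100111*, 101100*, 101110*, 101111*, 110000*, 110111*, 111001, 111010*, 111100*
[col 1] -00000*, -00010*, -00011*, -00100*, -00110*, -00111*, -01100*, -01110*, -01111*, -10000*, -11010, 0-0000*, 0-0110, 0-1010*, 0-1011*, 0-1101, 00-010*, 00-011*, 00-100*, 00-110*, 00-111*, 000-00*, 000-10*, 000-11*, 0000-0*, 00001-*, 0001-0*, 00011-*, 001-10*, 001-11*, 00101-*, 0011-0*, 0011-1*, 00110-*, 00111-*, 01-000, 01-101, 0110-0, 01101-*, 1-0000*, 1-0111, 1-1100, 10-100*, 10-110*, 10-111*, 100-00*, 100-01*, 100-10*, 100-11*, 1000-0*, 1000-1*, 10000-*, 10001-*, 1001-0*, 1001-1*, 10010-*, 10011-*, 1011-0*, 10111-*
[col 2] --0000, -0-100*, -0-110*, -0-111*, -00-00*, -00-10*, -00-11*, -000-0*, -0001-*, -001-0*, -0011-*, -011-0*, -0111-*, 0-101-, 00--10*, 00--11*, 00-01-*, 00-1-0*, 00-11-*, 000--0*, 000-1-*, 001-1-*, 0011--, 10-1-0*, 10-11-*, 100--0*, 100--1*, 100-0-*, 100-1-*, 1000--*, 1001--*
[col 3] -0-1-0, -0-11-, -00--0, -00-1-, 00--1-, 100---
Prime implicants: --0000, -0-1-0, -0-11-, -00--0, -00-1-, -11010, 0-0110, 0-101-, 0-1101, 00--1-, 0011--, 01-000, 01-101, 0110-0, 1-0111, 1-1100, 100---, 111001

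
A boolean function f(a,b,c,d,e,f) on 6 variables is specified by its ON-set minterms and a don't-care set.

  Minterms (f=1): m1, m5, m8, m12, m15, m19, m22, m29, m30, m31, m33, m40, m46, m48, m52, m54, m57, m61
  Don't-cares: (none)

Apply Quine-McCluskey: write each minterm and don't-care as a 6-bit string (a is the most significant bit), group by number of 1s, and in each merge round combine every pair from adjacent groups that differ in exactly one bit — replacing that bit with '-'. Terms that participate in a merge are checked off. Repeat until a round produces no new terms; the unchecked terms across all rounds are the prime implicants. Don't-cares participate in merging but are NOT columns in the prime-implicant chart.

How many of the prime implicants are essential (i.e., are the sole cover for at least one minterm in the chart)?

9

Round 0: 000001✓ 000101✓ 001000✓ 001100✓ 001111✓ 010011 010110✓ 011101✓ 011110✓ 011111✓ 100001✓ 101000✓ 101110 110000✓ 110100✓ 110110✓ 111001✓ 111101✓
Round 1: -00001 -01000 -10110 -11101 0-1111 000-01 001-00 01-110 0111-1 01111- 110-00 1101-0 111-01
PIs = {-00001, -01000, -10110, -11101, 0-1111, 000-01, 001-00, 01-110, 010011, 0111-1, 01111-, 101110, 110-00, 1101-0, 111-01}
Coverage chart:
  m1: -00001,000-01
  m5: 000-01 ←essential
  m8: -01000,001-00
  m12: 001-00 ←essential
  m15: 0-1111 ←essential
  m19: 010011 ←essential
  m22: -10110,01-110
  m29: -11101,0111-1
  m30: 01-110,01111-
  m31: 0-1111,0111-1,01111-
  m33: -00001 ←essential
  m40: -01000 ←essential
  m46: 101110 ←essential
  m48: 110-00 ←essential
  m52: 110-00,1101-0
  m54: -10110,1101-0
  m57: 111-01 ←essential
  m61: -11101,111-01
Essential: -00001, -01000, 0-1111, 000-01, 001-00, 010011, 101110, 110-00, 111-01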